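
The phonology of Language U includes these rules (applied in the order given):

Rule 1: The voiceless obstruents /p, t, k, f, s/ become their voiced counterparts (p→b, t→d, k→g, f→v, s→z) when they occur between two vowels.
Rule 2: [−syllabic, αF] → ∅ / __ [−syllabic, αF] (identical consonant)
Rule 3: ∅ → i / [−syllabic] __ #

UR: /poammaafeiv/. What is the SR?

Rule 1 (intervocalic voicing): /f/ is a voiceless obstruent between vowels /a/ and /e/, so it voices to [v]. /poammaafeiv/ → poammaaveiv.
Rule 2 (degemination): /mm/ is a geminate; the first /m/ deletes. /poammaaveiv/ → poamaaveiv.
Rule 3 (final i-epenthesis): the form ends in the consonant /v/, so [i] is inserted word-finally. /poamaaveiv/ → poamaaveivi.

poamaaveivi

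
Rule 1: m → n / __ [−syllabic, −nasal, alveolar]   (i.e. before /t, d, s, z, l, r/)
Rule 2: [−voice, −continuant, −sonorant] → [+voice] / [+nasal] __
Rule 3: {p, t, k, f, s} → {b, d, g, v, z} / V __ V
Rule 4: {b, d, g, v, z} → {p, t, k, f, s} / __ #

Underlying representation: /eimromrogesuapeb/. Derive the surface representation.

einronrogezuabep

Rule 1 (nasal place assimilation): /m/ precedes the alveolar consonant /r/, so it assimilates in place to [n]. /m/ precedes the alveolar consonant /r/, so it assimilates in place to [n]. /eimromrogesuapeb/ → einronrogesuapeb.
Rule 2 (post-nasal voicing): no segment meets the environment; /einronrogesuapeb/ is unchanged.
Rule 3 (intervocalic voicing): /s/ is a voiceless obstruent between vowels /e/ and /u/, so it voices to [z]. /p/ is a voiceless obstruent between vowels /a/ and /e/, so it voices to [b]. /einronrogesuapeb/ → einronrogezuabeb.
Rule 4 (final devoicing): /b/ is a voiced obstruent in word-final position, so it devoices to [p]. /einronrogezuabeb/ → einronrogezuabep.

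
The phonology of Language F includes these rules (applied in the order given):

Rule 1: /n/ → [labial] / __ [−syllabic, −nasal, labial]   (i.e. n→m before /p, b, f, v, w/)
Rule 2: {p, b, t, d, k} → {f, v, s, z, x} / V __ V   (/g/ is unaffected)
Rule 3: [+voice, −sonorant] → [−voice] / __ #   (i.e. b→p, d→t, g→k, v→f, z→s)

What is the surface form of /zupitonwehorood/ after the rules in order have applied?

Rule 1 (nasal place assimilation): /n/ precedes the labial consonant /w/, so it assimilates in place to [m]. /zupitonwehorood/ → zupitomwehorood.
Rule 2 (intervocalic spirantization): /p/ is a stop between vowels /u/ and /i/, so it spirantizes to the fricative [f]. /t/ is a stop between vowels /i/ and /o/, so it spirantizes to the fricative [s]. /zupitomwehorood/ → zufisomwehorood.
Rule 3 (final devoicing): /d/ is a voiced obstruent in word-final position, so it devoices to [t]. /zufisomwehorood/ → zufisomwehoroot.

zufisomwehoroot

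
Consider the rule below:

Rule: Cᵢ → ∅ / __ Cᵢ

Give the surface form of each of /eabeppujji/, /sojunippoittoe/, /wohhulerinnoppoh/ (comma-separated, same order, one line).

/eabeppujji/: /pp/ is a geminate; the first /p/ deletes. /jj/ is a geminate; the first /j/ deletes. → [eabepuji].
/sojunippoittoe/: /pp/ is a geminate; the first /p/ deletes. /tt/ is a geminate; the first /t/ deletes. → [sojunipoitoe].
/wohhulerinnoppoh/: /hh/ is a geminate; the first /h/ deletes. /nn/ is a geminate; the first /n/ deletes. /pp/ is a geminate; the first /p/ deletes. → [wohulerinopoh].

eabepuji, sojunipoitoe, wohulerinopoh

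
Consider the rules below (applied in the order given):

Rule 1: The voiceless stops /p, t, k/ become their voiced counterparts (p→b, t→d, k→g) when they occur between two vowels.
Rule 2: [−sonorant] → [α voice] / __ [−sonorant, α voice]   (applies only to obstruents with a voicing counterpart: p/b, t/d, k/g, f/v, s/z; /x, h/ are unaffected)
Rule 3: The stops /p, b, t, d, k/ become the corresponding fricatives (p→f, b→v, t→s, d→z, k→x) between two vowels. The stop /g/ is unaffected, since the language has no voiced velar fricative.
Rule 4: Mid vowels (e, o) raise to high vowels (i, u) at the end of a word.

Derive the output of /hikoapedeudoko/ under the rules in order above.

Rule 1 (intervocalic voicing): /k/ is a voiceless stop between vowels /i/ and /o/, so it voices to [g]. /p/ is a voiceless stop between vowels /a/ and /e/, so it voices to [b]. /k/ is a voiceless stop between vowels /o/ and /o/, so it voices to [g]. /hikoapedeudoko/ → higoabedeudogo.
Rule 2 (regressive voicing assimilation): no segment meets the environment; /higoabedeudogo/ is unchanged.
Rule 3 (intervocalic spirantization): /b/ is a stop between vowels /a/ and /e/, so it spirantizes to the fricative [v]. /d/ is a stop between vowels /e/ and /e/, so it spirantizes to the fricative [z]. /d/ is a stop between vowels /u/ and /o/, so it spirantizes to the fricative [z]. /higoabedeudogo/ → higoavezeuzogo.
Rule 4 (final vowel raising): /o/ is a mid vowel in word-final position, so it raises to [u]. /higoavezeuzogo/ → higoavezeuzogu.

higoavezeuzogu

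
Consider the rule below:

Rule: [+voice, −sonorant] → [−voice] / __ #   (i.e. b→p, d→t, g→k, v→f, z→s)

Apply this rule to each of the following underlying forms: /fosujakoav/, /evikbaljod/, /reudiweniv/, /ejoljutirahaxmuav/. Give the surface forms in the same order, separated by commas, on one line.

/fosujakoav/: /v/ is a voiced obstruent in word-final position, so it devoices to [f]. → [fosujakoaf].
/evikbaljod/: /d/ is a voiced obstruent in word-final position, so it devoices to [t]. → [evikbaljot].
/reudiweniv/: /v/ is a voiced obstruent in word-final position, so it devoices to [f]. → [reudiwenif].
/ejoljutirahaxmuav/: /v/ is a voiced obstruent in word-final position, so it devoices to [f]. → [ejoljutirahaxmuaf].

fosujakoaf, evikbaljot, reudiwenif, ejoljutirahaxmuaf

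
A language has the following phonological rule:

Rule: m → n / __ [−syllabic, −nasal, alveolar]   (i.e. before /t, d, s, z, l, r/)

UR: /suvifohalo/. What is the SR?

suvifohalo

No segment of /suvifohalo/ meets the structural description of the rule, so the form surfaces unchanged.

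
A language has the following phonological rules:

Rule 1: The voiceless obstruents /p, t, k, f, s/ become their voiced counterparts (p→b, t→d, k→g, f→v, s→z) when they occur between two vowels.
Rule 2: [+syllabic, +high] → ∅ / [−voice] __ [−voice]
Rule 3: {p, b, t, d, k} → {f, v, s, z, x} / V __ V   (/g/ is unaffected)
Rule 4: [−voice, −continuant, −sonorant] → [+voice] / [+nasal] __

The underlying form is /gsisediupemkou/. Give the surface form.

gsizeziuvemgou

Rule 1 (intervocalic voicing): /s/ is a voiceless obstruent between vowels /i/ and /e/, so it voices to [z]. /p/ is a voiceless obstruent between vowels /u/ and /e/, so it voices to [b]. /gsisediupemkou/ → gsizediubemkou.
Rule 2 (high vowel syncope): no segment meets the environment; /gsizediubemkou/ is unchanged.
Rule 3 (intervocalic spirantization): /d/ is a stop between vowels /e/ and /i/, so it spirantizes to the fricative [z]. /b/ is a stop between vowels /u/ and /e/, so it spirantizes to the fricative [v]. /gsizediubemkou/ → gsizeziuvemkou.
Rule 4 (post-nasal voicing): /k/ is a voiceless stop immediately after the nasal /m/, so it voices to [g]. /gsizeziuvemkou/ → gsizeziuvemgou.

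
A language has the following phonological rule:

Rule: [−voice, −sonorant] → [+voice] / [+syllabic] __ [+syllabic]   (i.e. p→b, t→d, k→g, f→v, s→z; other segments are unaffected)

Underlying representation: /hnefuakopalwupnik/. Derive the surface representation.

hnevuagobalwupnik

/f/ is a voiceless obstruent between vowels /e/ and /u/, so it voices to [v].
/k/ is a voiceless obstruent between vowels /a/ and /o/, so it voices to [g].
/p/ is a voiceless obstruent between vowels /o/ and /a/, so it voices to [b].
The other instances of /p/, /k/ do not occur in the required environment and remain unchanged.
Surface form: [hnevuagobalwupnik].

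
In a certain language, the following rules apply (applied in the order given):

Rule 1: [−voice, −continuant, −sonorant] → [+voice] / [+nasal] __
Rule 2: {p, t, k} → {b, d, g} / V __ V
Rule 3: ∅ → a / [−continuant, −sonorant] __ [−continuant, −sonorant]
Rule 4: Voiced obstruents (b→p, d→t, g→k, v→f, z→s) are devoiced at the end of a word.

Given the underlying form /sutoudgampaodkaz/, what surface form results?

sudoudagambaodakas

Rule 1 (post-nasal voicing): /p/ is a voiceless stop immediately after the nasal /m/, so it voices to [b]. /sutoudgampaodkaz/ → sutoudgambaodkaz.
Rule 2 (intervocalic voicing): /t/ is a voiceless stop between vowels /u/ and /o/, so it voices to [d]. /sutoudgambaodkaz/ → sudoudgambaodkaz.
Rule 3 (stop-cluster a-epenthesis): /d/ and /g/ form a stop–stop cluster, so [a] is inserted between them. /d/ and /k/ form a stop–stop cluster, so [a] is inserted between them. /sudoudgambaodkaz/ → sudoudagambaodakaz.
Rule 4 (final devoicing): /z/ is a voiced obstruent in word-final position, so it devoices to [s]. /sudoudagambaodakaz/ → sudoudagambaodakas.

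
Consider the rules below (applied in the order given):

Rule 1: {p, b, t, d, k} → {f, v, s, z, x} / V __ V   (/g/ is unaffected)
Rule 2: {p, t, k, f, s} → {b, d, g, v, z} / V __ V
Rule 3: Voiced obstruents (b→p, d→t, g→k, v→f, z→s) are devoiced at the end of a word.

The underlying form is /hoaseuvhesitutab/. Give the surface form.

Rule 1 (intervocalic spirantization): /t/ is a stop between vowels /i/ and /u/, so it spirantizes to the fricative [s]. /t/ is a stop between vowels /u/ and /a/, so it spirantizes to the fricative [s]. /hoaseuvhesitutab/ → hoaseuvhesisusab.
Rule 2 (intervocalic voicing): /s/ is a voiceless obstruent between vowels /a/ and /e/, so it voices to [z]. /s/ is a voiceless obstruent between vowels /e/ and /i/, so it voices to [z]. /s/ is a voiceless obstruent between vowels /i/ and /u/, so it voices to [z]. /s/ is a voiceless obstruent between vowels /u/ and /a/, so it voices to [z]. /hoaseuvhesisusab/ → hoazeuvhezizuzab.
Rule 3 (final devoicing): /b/ is a voiced obstruent in word-final position, so it devoices to [p]. /hoazeuvhezizuzab/ → hoazeuvhezizuzap.

hoazeuvhezizuzap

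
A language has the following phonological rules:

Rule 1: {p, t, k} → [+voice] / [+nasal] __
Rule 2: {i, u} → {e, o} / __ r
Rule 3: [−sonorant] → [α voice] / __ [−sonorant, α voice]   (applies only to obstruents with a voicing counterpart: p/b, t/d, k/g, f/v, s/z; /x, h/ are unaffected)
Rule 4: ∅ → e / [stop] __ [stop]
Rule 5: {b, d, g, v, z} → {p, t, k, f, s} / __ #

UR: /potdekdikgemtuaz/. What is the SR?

Rule 1 (post-nasal voicing): /t/ is a voiceless stop immediately after the nasal /m/, so it voices to [d]. /potdekdikgemtuaz/ → potdekdikgemduaz.
Rule 2 (pre-rhotic lowering): no segment meets the environment; /potdekdikgemduaz/ is unchanged.
Rule 3 (regressive voicing assimilation): /t/ precedes the voiced obstruent /d/, so it voices to [d] by assimilation. /k/ precedes the voiced obstruent /d/, so it voices to [g] by assimilation. /k/ precedes the voiced obstruent /g/, so it voices to [g] by assimilation. /potdekdikgemduaz/ → poddegdiggemduaz.
Rule 4 (stop-cluster e-epenthesis): /d/ and /d/ form a stop–stop cluster, so [e] is inserted between them. /g/ and /d/ form a stop–stop cluster, so [e] is inserted between them. /g/ and /g/ form a stop–stop cluster, so [e] is inserted between them. /poddegdiggemduaz/ → podedegedigegemduaz.
Rule 5 (final devoicing): /z/ is a voiced obstruent in word-final position, so it devoices to [s]. /podedegedigegemduaz/ → podedegedigegemduas.

podedegedigegemduas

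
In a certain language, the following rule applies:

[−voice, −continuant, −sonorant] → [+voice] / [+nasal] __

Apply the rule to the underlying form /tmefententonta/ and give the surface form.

/t/ is a voiceless stop immediately after the nasal /n/, so it voices to [d].
/t/ is a voiceless stop immediately after the nasal /n/, so it voices to [d].
/t/ is a voiceless stop immediately after the nasal /n/, so it voices to [d].
The other instance of /t/ does not occur in the required environment and remains unchanged.
Surface form: [tmefendendonda].

tmefendendonda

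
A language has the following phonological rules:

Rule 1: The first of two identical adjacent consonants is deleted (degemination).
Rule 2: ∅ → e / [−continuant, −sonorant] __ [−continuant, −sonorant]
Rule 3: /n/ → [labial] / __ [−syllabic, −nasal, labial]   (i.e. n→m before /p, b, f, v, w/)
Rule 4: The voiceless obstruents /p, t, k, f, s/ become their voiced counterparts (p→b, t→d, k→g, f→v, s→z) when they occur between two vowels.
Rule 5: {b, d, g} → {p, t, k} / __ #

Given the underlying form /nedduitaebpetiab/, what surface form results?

neduidaebebediap

Rule 1 (degemination): /dd/ is a geminate; the first /d/ deletes. /nedduitaebpetiab/ → neduitaebpetiab.
Rule 2 (stop-cluster e-epenthesis): /b/ and /p/ form a stop–stop cluster, so [e] is inserted between them. /neduitaebpetiab/ → neduitaebepetiab.
Rule 3 (nasal place assimilation): no segment meets the environment; /neduitaebepetiab/ is unchanged.
Rule 4 (intervocalic voicing): /t/ is a voiceless obstruent between vowels /i/ and /a/, so it voices to [d]. /p/ is a voiceless obstruent between vowels /e/ and /e/, so it voices to [b]. /t/ is a voiceless obstruent between vowels /e/ and /i/, so it voices to [d]. /neduitaebepetiab/ → neduidaebebediab.
Rule 5 (final devoicing): /b/ is a voiced stop in word-final position, so it devoices to [p]. /neduidaebebediab/ → neduidaebebediap.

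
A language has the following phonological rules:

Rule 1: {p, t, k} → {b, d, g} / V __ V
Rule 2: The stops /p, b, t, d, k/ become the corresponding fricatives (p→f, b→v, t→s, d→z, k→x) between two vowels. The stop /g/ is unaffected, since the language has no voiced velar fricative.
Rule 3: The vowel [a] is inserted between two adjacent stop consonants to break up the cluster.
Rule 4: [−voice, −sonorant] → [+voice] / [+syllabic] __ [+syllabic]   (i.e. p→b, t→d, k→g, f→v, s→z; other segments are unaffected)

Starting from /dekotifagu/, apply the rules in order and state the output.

degozivagu

Rule 1 (intervocalic voicing): /k/ is a voiceless stop between vowels /e/ and /o/, so it voices to [g]. /t/ is a voiceless stop between vowels /o/ and /i/, so it voices to [d]. /dekotifagu/ → degodifagu.
Rule 2 (intervocalic spirantization): /d/ is a stop between vowels /o/ and /i/, so it spirantizes to the fricative [z]. /degodifagu/ → degozifagu.
Rule 3 (stop-cluster a-epenthesis): no segment meets the environment; /degozifagu/ is unchanged.
Rule 4 (intervocalic voicing): /f/ is a voiceless obstruent between vowels /i/ and /a/, so it voices to [v]. /degozifagu/ → degozivagu.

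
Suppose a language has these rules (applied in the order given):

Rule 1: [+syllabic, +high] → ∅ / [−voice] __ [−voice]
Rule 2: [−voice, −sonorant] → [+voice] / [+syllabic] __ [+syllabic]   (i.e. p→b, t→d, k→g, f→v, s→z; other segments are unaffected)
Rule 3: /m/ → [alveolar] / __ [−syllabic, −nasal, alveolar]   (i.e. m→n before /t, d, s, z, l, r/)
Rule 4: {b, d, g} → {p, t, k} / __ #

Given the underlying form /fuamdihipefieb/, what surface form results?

fuandihpeviep

Rule 1 (high vowel syncope): /i/ is a high vowel flanked by voiceless consonants /h/ and /p/, so it deletes. /fuamdihipefieb/ → fuamdihpefieb.
Rule 2 (intervocalic voicing): /f/ is a voiceless obstruent between vowels /e/ and /i/, so it voices to [v]. /fuamdihpefieb/ → fuamdihpevieb.
Rule 3 (nasal place assimilation): /m/ precedes the alveolar consonant /d/, so it assimilates in place to [n]. /fuamdihpevieb/ → fuandihpevieb.
Rule 4 (final devoicing): /b/ is a voiced stop in word-final position, so it devoices to [p]. /fuandihpevieb/ → fuandihpeviep.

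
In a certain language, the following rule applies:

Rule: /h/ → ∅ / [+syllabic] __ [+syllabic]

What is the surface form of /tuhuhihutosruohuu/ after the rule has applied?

tuuiutosruouu

/h/ occurs between vowels /u/ and /u/, so it deletes.
/h/ occurs between vowels /u/ and /i/, so it deletes.
/h/ occurs between vowels /i/ and /u/, so it deletes.
/h/ occurs between vowels /o/ and /u/, so it deletes.
Surface form: [tuuiutosruouu].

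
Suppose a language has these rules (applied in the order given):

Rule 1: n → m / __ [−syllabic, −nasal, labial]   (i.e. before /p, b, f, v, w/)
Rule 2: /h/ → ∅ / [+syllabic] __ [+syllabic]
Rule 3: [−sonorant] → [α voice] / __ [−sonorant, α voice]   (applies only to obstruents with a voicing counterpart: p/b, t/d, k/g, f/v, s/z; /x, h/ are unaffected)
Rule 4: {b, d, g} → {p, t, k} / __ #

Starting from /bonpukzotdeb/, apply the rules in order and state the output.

Rule 1 (nasal place assimilation): /n/ precedes the labial consonant /p/, so it assimilates in place to [m]. /bonpukzotdeb/ → bompukzotdeb.
Rule 2 (intervocalic h-deletion): no segment meets the environment; /bompukzotdeb/ is unchanged.
Rule 3 (regressive voicing assimilation): /k/ precedes the voiced obstruent /z/, so it voices to [g] by assimilation. /t/ precedes the voiced obstruent /d/, so it voices to [d] by assimilation. /bompukzotdeb/ → bompugzoddeb.
Rule 4 (final devoicing): /b/ is a voiced stop in word-final position, so it devoices to [p]. /bompugzoddeb/ → bompugzoddep.

bompugzoddep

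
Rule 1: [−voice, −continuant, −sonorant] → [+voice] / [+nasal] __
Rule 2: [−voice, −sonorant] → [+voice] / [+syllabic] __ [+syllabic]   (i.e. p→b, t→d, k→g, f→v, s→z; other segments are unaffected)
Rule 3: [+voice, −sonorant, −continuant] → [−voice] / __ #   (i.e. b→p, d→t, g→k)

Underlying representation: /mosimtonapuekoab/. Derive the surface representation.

mozimdonabuegoap

Rule 1 (post-nasal voicing): /t/ is a voiceless stop immediately after the nasal /m/, so it voices to [d]. /mosimtonapuekoab/ → mosimdonapuekoab.
Rule 2 (intervocalic voicing): /s/ is a voiceless obstruent between vowels /o/ and /i/, so it voices to [z]. /p/ is a voiceless obstruent between vowels /a/ and /u/, so it voices to [b]. /k/ is a voiceless obstruent between vowels /e/ and /o/, so it voices to [g]. /mosimdonapuekoab/ → mozimdonabuegoab.
Rule 3 (final devoicing): /b/ is a voiced stop in word-final position, so it devoices to [p]. /mozimdonabuegoab/ → mozimdonabuegoap.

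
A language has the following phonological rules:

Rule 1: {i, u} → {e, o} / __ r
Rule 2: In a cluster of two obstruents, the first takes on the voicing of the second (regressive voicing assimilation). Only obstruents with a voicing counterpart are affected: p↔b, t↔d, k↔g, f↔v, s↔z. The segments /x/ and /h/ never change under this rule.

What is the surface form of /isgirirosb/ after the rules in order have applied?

izgererozb

Rule 1 (pre-rhotic lowering): /i/ is a high vowel immediately before /r/, so it lowers to [e]. /i/ is a high vowel immediately before /r/, so it lowers to [e]. /isgirirosb/ → isgererosb.
Rule 2 (regressive voicing assimilation): /s/ precedes the voiced obstruent /g/, so it voices to [z] by assimilation. /s/ precedes the voiced obstruent /b/, so it voices to [z] by assimilation. /isgererosb/ → izgererozb.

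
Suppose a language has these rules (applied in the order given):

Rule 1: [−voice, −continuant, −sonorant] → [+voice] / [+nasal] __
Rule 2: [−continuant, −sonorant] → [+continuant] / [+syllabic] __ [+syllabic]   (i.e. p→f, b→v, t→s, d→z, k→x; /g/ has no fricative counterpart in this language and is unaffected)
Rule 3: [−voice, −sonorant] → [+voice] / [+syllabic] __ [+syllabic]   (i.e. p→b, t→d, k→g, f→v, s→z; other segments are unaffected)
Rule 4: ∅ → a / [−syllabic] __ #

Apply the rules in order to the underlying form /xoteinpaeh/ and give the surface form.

xozeinbaeha

Rule 1 (post-nasal voicing): /p/ is a voiceless stop immediately after the nasal /n/, so it voices to [b]. /xoteinpaeh/ → xoteinbaeh.
Rule 2 (intervocalic spirantization): /t/ is a stop between vowels /o/ and /e/, so it spirantizes to the fricative [s]. /xoteinbaeh/ → xoseinbaeh.
Rule 3 (intervocalic voicing): /s/ is a voiceless obstruent between vowels /o/ and /e/, so it voices to [z]. /xoseinbaeh/ → xozeinbaeh.
Rule 4 (final a-epenthesis): the form ends in the consonant /h/, so [a] is inserted word-finally. /xozeinbaeh/ → xozeinbaeha.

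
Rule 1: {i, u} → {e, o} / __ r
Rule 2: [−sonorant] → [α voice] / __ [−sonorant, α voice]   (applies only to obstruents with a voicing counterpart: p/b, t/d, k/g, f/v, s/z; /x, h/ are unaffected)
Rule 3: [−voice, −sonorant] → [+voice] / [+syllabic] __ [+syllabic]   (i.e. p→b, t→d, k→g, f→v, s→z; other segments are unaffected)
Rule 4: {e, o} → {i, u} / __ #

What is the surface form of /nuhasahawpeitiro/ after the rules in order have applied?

nuhazahawpeideru

Rule 1 (pre-rhotic lowering): /i/ is a high vowel immediately before /r/, so it lowers to [e]. /nuhasahawpeitiro/ → nuhasahawpeitero.
Rule 2 (regressive voicing assimilation): no segment meets the environment; /nuhasahawpeitero/ is unchanged.
Rule 3 (intervocalic voicing): /s/ is a voiceless obstruent between vowels /a/ and /a/, so it voices to [z]. /t/ is a voiceless obstruent between vowels /i/ and /e/, so it voices to [d]. /nuhasahawpeitero/ → nuhazahawpeidero.
Rule 4 (final vowel raising): /o/ is a mid vowel in word-final position, so it raises to [u]. /nuhazahawpeidero/ → nuhazahawpeideru.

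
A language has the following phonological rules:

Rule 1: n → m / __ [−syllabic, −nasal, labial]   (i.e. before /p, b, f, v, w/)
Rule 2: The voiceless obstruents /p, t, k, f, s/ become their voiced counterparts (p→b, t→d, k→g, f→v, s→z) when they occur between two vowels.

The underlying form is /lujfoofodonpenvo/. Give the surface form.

Rule 1 (nasal place assimilation): /n/ precedes the labial consonant /p/, so it assimilates in place to [m]. /n/ precedes the labial consonant /v/, so it assimilates in place to [m]. /lujfoofodonpenvo/ → lujfoofodompemvo.
Rule 2 (intervocalic voicing): /f/ is a voiceless obstruent between vowels /o/ and /o/, so it voices to [v]. /lujfoofodompemvo/ → lujfoovodompemvo.

lujfoovodompemvo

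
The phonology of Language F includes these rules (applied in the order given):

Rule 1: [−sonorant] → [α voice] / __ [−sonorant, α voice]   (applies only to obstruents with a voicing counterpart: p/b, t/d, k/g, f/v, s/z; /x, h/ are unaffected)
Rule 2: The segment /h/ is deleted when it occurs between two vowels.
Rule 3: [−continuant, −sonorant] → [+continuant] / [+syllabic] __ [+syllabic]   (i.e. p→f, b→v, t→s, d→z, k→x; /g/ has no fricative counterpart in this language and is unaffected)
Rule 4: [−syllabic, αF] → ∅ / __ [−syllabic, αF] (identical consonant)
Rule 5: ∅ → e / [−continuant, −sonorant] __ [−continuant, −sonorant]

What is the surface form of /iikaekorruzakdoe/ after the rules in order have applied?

Rule 1 (regressive voicing assimilation): /k/ precedes the voiced obstruent /d/, so it voices to [g] by assimilation. /iikaekorruzakdoe/ → iikaekorruzagdoe.
Rule 2 (intervocalic h-deletion): no segment meets the environment; /iikaekorruzagdoe/ is unchanged.
Rule 3 (intervocalic spirantization): /k/ is a stop between vowels /i/ and /a/, so it spirantizes to the fricative [x]. /k/ is a stop between vowels /e/ and /o/, so it spirantizes to the fricative [x]. /iikaekorruzagdoe/ → iixaexorruzagdoe.
Rule 4 (degemination): /rr/ is a geminate; the first /r/ deletes. /iixaexorruzagdoe/ → iixaexoruzagdoe.
Rule 5 (stop-cluster e-epenthesis): /g/ and /d/ form a stop–stop cluster, so [e] is inserted between them. /iixaexoruzagdoe/ → iixaexoruzagedoe.

iixaexoruzagedoe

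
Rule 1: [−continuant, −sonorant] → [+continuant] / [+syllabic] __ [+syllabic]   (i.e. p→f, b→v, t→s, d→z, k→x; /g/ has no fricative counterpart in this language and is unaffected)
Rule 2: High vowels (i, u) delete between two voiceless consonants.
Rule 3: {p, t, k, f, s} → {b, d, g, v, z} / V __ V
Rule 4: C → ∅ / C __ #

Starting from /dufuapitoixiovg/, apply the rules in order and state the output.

duvuafsoixiov

Rule 1 (intervocalic spirantization): /p/ is a stop between vowels /a/ and /i/, so it spirantizes to the fricative [f]. /t/ is a stop between vowels /i/ and /o/, so it spirantizes to the fricative [s]. /dufuapitoixiovg/ → dufuafisoixiovg.
Rule 2 (high vowel syncope): /i/ is a high vowel flanked by voiceless consonants /f/ and /s/, so it deletes. /dufuafisoixiovg/ → dufuafsoixiovg.
Rule 3 (intervocalic voicing): /f/ is a voiceless obstruent between vowels /u/ and /u/, so it voices to [v]. /dufuafsoixiovg/ → duvuafsoixiovg.
Rule 4 (final cluster simplification): /g/ is the second consonant of a word-final cluster /vg/, so it deletes. /duvuafsoixiovg/ → duvuafsoixiov.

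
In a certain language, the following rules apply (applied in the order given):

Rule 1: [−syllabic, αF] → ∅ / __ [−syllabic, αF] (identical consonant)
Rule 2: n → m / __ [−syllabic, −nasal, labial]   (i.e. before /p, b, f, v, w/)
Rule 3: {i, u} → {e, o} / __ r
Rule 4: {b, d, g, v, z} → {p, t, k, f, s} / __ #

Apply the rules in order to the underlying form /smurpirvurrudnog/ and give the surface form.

Rule 1 (degemination): /rr/ is a geminate; the first /r/ deletes. /smurpirvurrudnog/ → smurpirvurudnog.
Rule 2 (nasal place assimilation): no segment meets the environment; /smurpirvurudnog/ is unchanged.
Rule 3 (pre-rhotic lowering): /u/ is a high vowel immediately before /r/, so it lowers to [o]. /i/ is a high vowel immediately before /r/, so it lowers to [e]. /u/ is a high vowel immediately before /r/, so it lowers to [o]. /smurpirvurudnog/ → smorpervorudnog.
Rule 4 (final devoicing): /g/ is a voiced obstruent in word-final position, so it devoices to [k]. /smorpervorudnog/ → smorpervorudnok.

smorpervorudnok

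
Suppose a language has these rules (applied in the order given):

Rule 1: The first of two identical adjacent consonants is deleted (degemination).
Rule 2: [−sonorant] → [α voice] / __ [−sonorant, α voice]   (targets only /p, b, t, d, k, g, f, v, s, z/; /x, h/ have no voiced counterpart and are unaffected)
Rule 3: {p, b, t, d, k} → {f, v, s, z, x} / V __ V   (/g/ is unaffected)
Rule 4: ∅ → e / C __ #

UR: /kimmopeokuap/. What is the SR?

kimofeoxuape

Rule 1 (degemination): /mm/ is a geminate; the first /m/ deletes. /kimmopeokuap/ → kimopeokuap.
Rule 2 (regressive voicing assimilation): no segment meets the environment; /kimopeokuap/ is unchanged.
Rule 3 (intervocalic spirantization): /p/ is a stop between vowels /o/ and /e/, so it spirantizes to the fricative [f]. /k/ is a stop between vowels /o/ and /u/, so it spirantizes to the fricative [x]. /kimopeokuap/ → kimofeoxuap.
Rule 4 (final e-epenthesis): the form ends in the consonant /p/, so [e] is inserted word-finally. /kimofeoxuap/ → kimofeoxuape.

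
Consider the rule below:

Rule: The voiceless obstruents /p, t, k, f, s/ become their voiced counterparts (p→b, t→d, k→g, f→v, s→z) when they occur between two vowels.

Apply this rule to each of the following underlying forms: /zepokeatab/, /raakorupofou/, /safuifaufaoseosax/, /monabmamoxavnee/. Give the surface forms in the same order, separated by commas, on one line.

zebogeadab, raagorubovou, savuivauvaozeozax, monabmamoxavnee

/zepokeatab/: /p/ is a voiceless obstruent between vowels /e/ and /o/, so it voices to [b]. /k/ is a voiceless obstruent between vowels /o/ and /e/, so it voices to [g]. /t/ is a voiceless obstruent between vowels /a/ and /a/, so it voices to [d]. → [zebogeadab].
/raakorupofou/: /k/ is a voiceless obstruent between vowels /a/ and /o/, so it voices to [g]. /p/ is a voiceless obstruent between vowels /u/ and /o/, so it voices to [b]. /f/ is a voiceless obstruent between vowels /o/ and /o/, so it voices to [v]. → [raagorubovou].
/safuifaufaoseosax/: /f/ is a voiceless obstruent between vowels /a/ and /u/, so it voices to [v]. /f/ is a voiceless obstruent between vowels /i/ and /a/, so it voices to [v]. /f/ is a voiceless obstruent between vowels /u/ and /a/, so it voices to [v]. /s/ is a voiceless obstruent between vowels /o/ and /e/, so it voices to [z]. /s/ is a voiceless obstruent between vowels /o/ and /a/, so it voices to [z]. → [savuivauvaozeozax].
/monabmamoxavnee/: the rule's environment is not met; surfaces unchanged as [monabmamoxavnee].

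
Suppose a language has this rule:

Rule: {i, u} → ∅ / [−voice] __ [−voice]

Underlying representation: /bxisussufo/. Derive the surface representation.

/i/ is a high vowel flanked by voiceless consonants /x/ and /s/, so it deletes.
/u/ is a high vowel flanked by voiceless consonants /s/ and /s/, so it deletes.
/u/ is a high vowel flanked by voiceless consonants /s/ and /f/, so it deletes.
Surface form: [bxsssfo].

bxsssfo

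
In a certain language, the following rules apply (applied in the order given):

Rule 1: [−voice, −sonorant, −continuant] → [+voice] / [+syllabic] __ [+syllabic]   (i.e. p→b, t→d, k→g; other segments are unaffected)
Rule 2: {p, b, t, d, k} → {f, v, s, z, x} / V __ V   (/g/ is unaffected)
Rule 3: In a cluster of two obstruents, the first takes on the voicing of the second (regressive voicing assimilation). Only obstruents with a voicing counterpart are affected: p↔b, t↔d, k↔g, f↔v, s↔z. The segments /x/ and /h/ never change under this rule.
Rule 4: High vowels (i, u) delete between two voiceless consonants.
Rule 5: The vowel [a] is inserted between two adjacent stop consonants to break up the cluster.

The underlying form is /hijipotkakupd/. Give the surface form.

Rule 1 (intervocalic voicing): /p/ is a voiceless stop between vowels /i/ and /o/, so it voices to [b]. /k/ is a voiceless stop between vowels /a/ and /u/, so it voices to [g]. /hijipotkakupd/ → hijibotkagupd.
Rule 2 (intervocalic spirantization): /b/ is a stop between vowels /i/ and /o/, so it spirantizes to the fricative [v]. /hijibotkagupd/ → hijivotkagupd.
Rule 3 (regressive voicing assimilation): /p/ precedes the voiced obstruent /d/, so it voices to [b] by assimilation. /hijivotkagupd/ → hijivotkagubd.
Rule 4 (high vowel syncope): no segment meets the environment; /hijivotkagubd/ is unchanged.
Rule 5 (stop-cluster a-epenthesis): /t/ and /k/ form a stop–stop cluster, so [a] is inserted between them. /b/ and /d/ form a stop–stop cluster, so [a] is inserted between them. /hijivotkagubd/ → hijivotakagubad.

hijivotakagubad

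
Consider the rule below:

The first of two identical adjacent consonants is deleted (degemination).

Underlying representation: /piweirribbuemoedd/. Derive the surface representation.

/rr/ is a geminate; the first /r/ deletes.
/bb/ is a geminate; the first /b/ deletes.
/dd/ is a geminate; the first /d/ deletes.
The other instances of /p/, /w/, /r/, /b/, /m/, /d/ do not occur in the required environment and remain unchanged.
Surface form: [piweiribuemoed].

piweiribuemoed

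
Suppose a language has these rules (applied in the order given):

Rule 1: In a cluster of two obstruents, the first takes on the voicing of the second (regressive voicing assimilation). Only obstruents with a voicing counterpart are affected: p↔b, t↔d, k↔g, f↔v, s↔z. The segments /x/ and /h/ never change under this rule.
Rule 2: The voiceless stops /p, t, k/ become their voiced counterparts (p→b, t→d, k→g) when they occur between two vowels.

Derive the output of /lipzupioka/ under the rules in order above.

libzubioga

Rule 1 (regressive voicing assimilation): /p/ precedes the voiced obstruent /z/, so it voices to [b] by assimilation. /lipzupioka/ → libzupioka.
Rule 2 (intervocalic voicing): /p/ is a voiceless stop between vowels /u/ and /i/, so it voices to [b]. /k/ is a voiceless stop between vowels /o/ and /a/, so it voices to [g]. /libzupioka/ → libzubioga.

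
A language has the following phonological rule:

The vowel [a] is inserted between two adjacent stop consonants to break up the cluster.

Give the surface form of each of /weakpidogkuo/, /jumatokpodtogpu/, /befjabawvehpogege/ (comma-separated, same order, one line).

weakapidogakuo, jumatokapodatogapu, befjabawvehpogege

/weakpidogkuo/: /k/ and /p/ form a stop–stop cluster, so [a] is inserted between them. /g/ and /k/ form a stop–stop cluster, so [a] is inserted between them. → [weakapidogakuo].
/jumatokpodtogpu/: /k/ and /p/ form a stop–stop cluster, so [a] is inserted between them. /d/ and /t/ form a stop–stop cluster, so [a] is inserted between them. /g/ and /p/ form a stop–stop cluster, so [a] is inserted between them. → [jumatokapodatogapu].
/befjabawvehpogege/: the rule's environment is not met; surfaces unchanged as [befjabawvehpogege].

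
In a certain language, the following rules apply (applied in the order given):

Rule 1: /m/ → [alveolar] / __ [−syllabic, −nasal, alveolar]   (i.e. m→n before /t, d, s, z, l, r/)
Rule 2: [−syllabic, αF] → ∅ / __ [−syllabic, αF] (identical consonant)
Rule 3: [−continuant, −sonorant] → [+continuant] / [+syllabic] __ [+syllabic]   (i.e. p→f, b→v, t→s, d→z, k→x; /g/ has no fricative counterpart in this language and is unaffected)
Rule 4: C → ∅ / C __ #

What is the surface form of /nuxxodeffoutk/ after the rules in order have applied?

nuxozefout

Rule 1 (nasal place assimilation): no segment meets the environment; /nuxxodeffoutk/ is unchanged.
Rule 2 (degemination): /xx/ is a geminate; the first /x/ deletes. /ff/ is a geminate; the first /f/ deletes. /nuxxodeffoutk/ → nuxodefoutk.
Rule 3 (intervocalic spirantization): /d/ is a stop between vowels /o/ and /e/, so it spirantizes to the fricative [z]. /nuxodefoutk/ → nuxozefoutk.
Rule 4 (final cluster simplification): /k/ is the second consonant of a word-final cluster /tk/, so it deletes. /nuxozefoutk/ → nuxozefout.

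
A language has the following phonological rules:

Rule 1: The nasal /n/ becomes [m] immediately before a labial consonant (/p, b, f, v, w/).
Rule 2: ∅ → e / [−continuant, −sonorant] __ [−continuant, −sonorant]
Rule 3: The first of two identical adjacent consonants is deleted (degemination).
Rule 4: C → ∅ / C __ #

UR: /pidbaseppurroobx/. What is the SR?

pidebasepepuroob

Rule 1 (nasal place assimilation): no segment meets the environment; /pidbaseppurroobx/ is unchanged.
Rule 2 (stop-cluster e-epenthesis): /d/ and /b/ form a stop–stop cluster, so [e] is inserted between them. /p/ and /p/ form a stop–stop cluster, so [e] is inserted between them. /pidbaseppurroobx/ → pidebasepepurroobx.
Rule 3 (degemination): /rr/ is a geminate; the first /r/ deletes. /pidebasepepurroobx/ → pidebasepepuroobx.
Rule 4 (final cluster simplification): /x/ is the second consonant of a word-final cluster /bx/, so it deletes. /pidebasepepuroobx/ → pidebasepepuroob.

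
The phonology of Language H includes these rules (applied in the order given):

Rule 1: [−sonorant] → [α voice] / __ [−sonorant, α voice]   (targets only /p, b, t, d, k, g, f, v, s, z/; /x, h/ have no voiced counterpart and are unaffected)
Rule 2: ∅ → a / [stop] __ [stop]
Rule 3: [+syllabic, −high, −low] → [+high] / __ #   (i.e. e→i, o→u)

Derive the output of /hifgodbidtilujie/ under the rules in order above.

Rule 1 (regressive voicing assimilation): /f/ precedes the voiced obstruent /g/, so it voices to [v] by assimilation. /d/ precedes the voiceless obstruent /t/, so it devoices to [t] by assimilation. /hifgodbidtilujie/ → hivgodbittilujie.
Rule 2 (stop-cluster a-epenthesis): /d/ and /b/ form a stop–stop cluster, so [a] is inserted between them. /t/ and /t/ form a stop–stop cluster, so [a] is inserted between them. /hivgodbittilujie/ → hivgodabitatilujie.
Rule 3 (final vowel raising): /e/ is a mid vowel in word-final position, so it raises to [i]. /hivgodabitatilujie/ → hivgodabitatilujii.

hivgodabitatilujii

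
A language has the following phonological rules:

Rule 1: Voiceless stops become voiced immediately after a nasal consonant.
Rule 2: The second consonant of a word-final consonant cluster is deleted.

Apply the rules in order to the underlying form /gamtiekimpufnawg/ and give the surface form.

gamdiekimbufnaw

Rule 1 (post-nasal voicing): /t/ is a voiceless stop immediately after the nasal /m/, so it voices to [d]. /p/ is a voiceless stop immediately after the nasal /m/, so it voices to [b]. /gamtiekimpufnawg/ → gamdiekimbufnawg.
Rule 2 (final cluster simplification): /g/ is the second consonant of a word-final cluster /wg/, so it deletes. /gamdiekimbufnawg/ → gamdiekimbufnaw.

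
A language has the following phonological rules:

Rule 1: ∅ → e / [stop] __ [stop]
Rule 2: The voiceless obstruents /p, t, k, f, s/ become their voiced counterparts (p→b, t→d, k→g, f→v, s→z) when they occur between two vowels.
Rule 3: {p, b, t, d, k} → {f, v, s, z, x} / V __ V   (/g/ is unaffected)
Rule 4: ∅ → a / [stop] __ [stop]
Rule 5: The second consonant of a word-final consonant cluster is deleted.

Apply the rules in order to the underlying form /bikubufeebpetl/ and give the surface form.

Rule 1 (stop-cluster e-epenthesis): /b/ and /p/ form a stop–stop cluster, so [e] is inserted between them. /bikubufeebpetl/ → bikubufeebepetl.
Rule 2 (intervocalic voicing): /k/ is a voiceless obstruent between vowels /i/ and /u/, so it voices to [g]. /f/ is a voiceless obstruent between vowels /u/ and /e/, so it voices to [v]. /p/ is a voiceless obstruent between vowels /e/ and /e/, so it voices to [b]. /bikubufeebepetl/ → bigubuveebebetl.
Rule 3 (intervocalic spirantization): /b/ is a stop between vowels /u/ and /u/, so it spirantizes to the fricative [v]. /b/ is a stop between vowels /e/ and /e/, so it spirantizes to the fricative [v]. /b/ is a stop between vowels /e/ and /e/, so it spirantizes to the fricative [v]. /bigubuveebebetl/ → biguvuveevevetl.
Rule 4 (stop-cluster a-epenthesis): no segment meets the environment; /biguvuveevevetl/ is unchanged.
Rule 5 (final cluster simplification): /l/ is the second consonant of a word-final cluster /tl/, so it deletes. /biguvuveevevetl/ → biguvuveevevet.

biguvuveevevet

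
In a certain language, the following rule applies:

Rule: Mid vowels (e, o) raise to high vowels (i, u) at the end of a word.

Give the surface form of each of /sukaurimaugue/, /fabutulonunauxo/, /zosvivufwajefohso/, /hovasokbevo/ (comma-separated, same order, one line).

/sukaurimaugue/: /e/ is a mid vowel in word-final position, so it raises to [i]. → [sukaurimaugui].
/fabutulonunauxo/: /o/ is a mid vowel in word-final position, so it raises to [u]. → [fabutulonunauxu].
/zosvivufwajefohso/: /o/ is a mid vowel in word-final position, so it raises to [u]. → [zosvivufwajefohsu].
/hovasokbevo/: /o/ is a mid vowel in word-final position, so it raises to [u]. → [hovasokbevu].

sukaurimaugui, fabutulonunauxu, zosvivufwajefohsu, hovasokbevu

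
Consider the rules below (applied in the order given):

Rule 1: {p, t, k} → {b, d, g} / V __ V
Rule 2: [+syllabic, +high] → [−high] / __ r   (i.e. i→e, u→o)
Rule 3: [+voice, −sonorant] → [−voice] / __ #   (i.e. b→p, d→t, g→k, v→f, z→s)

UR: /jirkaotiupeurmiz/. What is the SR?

Rule 1 (intervocalic voicing): /t/ is a voiceless stop between vowels /o/ and /i/, so it voices to [d]. /p/ is a voiceless stop between vowels /u/ and /e/, so it voices to [b]. /jirkaotiupeurmiz/ → jirkaodiubeurmiz.
Rule 2 (pre-rhotic lowering): /i/ is a high vowel immediately before /r/, so it lowers to [e]. /u/ is a high vowel immediately before /r/, so it lowers to [o]. /jirkaodiubeurmiz/ → jerkaodiubeormiz.
Rule 3 (final devoicing): /z/ is a voiced obstruent in word-final position, so it devoices to [s]. /jerkaodiubeormiz/ → jerkaodiubeormis.

jerkaodiubeormis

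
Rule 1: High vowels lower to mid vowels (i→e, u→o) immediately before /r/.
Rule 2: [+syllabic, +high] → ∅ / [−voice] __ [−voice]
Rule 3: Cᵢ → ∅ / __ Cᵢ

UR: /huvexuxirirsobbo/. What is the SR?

Rule 1 (pre-rhotic lowering): /i/ is a high vowel immediately before /r/, so it lowers to [e]. /i/ is a high vowel immediately before /r/, so it lowers to [e]. /huvexuxirirsobbo/ → huvexuxerersobbo.
Rule 2 (high vowel syncope): /u/ is a high vowel flanked by voiceless consonants /x/ and /x/, so it deletes. /huvexuxerersobbo/ → huvexxerersobbo.
Rule 3 (degemination): /xx/ is a geminate; the first /x/ deletes. /bb/ is a geminate; the first /b/ deletes. /huvexxerersobbo/ → huvexerersobo.

huvexerersobo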